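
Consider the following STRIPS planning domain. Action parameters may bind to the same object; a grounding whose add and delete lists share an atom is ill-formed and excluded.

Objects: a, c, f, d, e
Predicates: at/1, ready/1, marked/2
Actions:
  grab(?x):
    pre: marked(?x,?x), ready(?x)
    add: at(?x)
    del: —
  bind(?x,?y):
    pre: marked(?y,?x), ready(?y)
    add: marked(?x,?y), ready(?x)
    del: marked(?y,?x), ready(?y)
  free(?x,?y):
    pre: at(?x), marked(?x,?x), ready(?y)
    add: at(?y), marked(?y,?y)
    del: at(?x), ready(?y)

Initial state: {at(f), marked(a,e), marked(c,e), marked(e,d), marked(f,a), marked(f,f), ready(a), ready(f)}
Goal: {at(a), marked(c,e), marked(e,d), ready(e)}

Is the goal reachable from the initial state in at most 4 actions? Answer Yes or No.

Yes

1. bind(e,a)  →  {at(f), marked(c,e), marked(e,a), marked(e,d), marked(f,a), marked(f,f), ready(e), ready(f)}
2. bind(a,f)  →  {at(f), marked(a,f), marked(c,e), marked(e,a), marked(e,d), marked(f,f), ready(a), ready(e)}
3. free(f,a)  →  {at(a), marked(a,a), marked(a,f), marked(c,e), marked(e,a), marked(e,d), marked(f,f), ready(e)}
optimal plan length = 3; 3 ≤ 4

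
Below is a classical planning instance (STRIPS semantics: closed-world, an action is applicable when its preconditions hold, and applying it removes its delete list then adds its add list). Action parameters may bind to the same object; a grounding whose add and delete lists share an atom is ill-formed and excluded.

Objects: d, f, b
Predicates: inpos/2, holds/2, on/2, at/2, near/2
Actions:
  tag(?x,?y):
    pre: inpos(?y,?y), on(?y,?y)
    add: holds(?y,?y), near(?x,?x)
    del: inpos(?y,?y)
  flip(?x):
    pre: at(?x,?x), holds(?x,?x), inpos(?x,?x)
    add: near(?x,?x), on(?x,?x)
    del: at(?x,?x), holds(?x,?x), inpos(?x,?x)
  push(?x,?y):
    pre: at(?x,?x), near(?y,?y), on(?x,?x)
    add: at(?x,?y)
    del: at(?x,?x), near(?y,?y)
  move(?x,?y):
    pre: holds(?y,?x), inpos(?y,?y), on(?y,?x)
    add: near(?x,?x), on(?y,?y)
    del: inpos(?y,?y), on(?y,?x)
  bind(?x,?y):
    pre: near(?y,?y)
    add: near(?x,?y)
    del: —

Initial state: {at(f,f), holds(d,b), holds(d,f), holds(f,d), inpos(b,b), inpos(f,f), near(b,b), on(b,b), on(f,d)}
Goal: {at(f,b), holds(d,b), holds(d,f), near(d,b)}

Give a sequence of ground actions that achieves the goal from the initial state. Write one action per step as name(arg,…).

1. move(d,f)  →  {at(f,f), holds(d,b), holds(d,f), holds(f,d), inpos(b,b), near(b,b), near(d,d), on(b,b), on(f,f)}
2. bind(d,b)  →  {at(f,f), holds(d,b), holds(d,f), holds(f,d), inpos(b,b), near(b,b), near(d,b), near(d,d), on(b,b), on(f,f)}
3. push(f,b)  →  {at(f,b), holds(d,b), holds(d,f), holds(f,d), inpos(b,b), near(d,b), near(d,d), on(b,b), on(f,f)}

move(d,f); bind(d,b); push(f,b)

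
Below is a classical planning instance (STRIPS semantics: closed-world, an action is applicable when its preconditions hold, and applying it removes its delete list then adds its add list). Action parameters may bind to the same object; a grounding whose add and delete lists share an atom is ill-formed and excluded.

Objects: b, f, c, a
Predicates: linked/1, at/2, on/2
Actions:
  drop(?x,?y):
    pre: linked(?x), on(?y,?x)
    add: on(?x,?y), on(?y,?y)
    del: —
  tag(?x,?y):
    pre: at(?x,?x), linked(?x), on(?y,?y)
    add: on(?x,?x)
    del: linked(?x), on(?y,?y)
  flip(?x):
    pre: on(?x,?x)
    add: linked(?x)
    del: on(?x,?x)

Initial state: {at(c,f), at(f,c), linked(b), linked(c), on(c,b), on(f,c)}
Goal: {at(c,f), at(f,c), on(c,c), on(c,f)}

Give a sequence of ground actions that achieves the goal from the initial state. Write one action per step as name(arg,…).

1. drop(b,c)  →  {at(c,f), at(f,c), linked(b), linked(c), on(b,c), on(c,b), on(c,c), on(f,c)}
2. drop(c,f)  →  {at(c,f), at(f,c), linked(b), linked(c), on(b,c), on(c,b), on(c,c), on(c,f), on(f,c), on(f,f)}

drop(b,c); drop(c,f)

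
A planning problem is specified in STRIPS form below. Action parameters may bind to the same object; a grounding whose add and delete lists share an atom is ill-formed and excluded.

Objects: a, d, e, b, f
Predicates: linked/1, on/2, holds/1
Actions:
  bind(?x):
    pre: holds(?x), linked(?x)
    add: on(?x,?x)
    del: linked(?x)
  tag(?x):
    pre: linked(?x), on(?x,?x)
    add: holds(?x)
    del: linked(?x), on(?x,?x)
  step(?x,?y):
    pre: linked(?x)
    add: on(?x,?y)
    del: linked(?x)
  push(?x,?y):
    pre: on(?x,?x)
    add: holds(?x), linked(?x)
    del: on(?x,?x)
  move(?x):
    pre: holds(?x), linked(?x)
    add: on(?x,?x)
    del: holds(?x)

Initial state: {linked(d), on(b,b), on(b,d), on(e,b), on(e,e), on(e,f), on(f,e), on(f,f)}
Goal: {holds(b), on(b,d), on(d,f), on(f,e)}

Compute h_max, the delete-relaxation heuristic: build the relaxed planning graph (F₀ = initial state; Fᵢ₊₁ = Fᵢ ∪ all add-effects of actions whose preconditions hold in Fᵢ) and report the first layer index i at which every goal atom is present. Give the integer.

1

F0 = init (8 atoms)
F1 = F0 ∪ {holds(b), holds(e), holds(f), linked(b), linked(e), linked(f), on(d,a), on(d,b), on(d,d), on(d,e), on(d,f)}  (19 atoms)
goal ⊆ F1  ⇒  h_max = 1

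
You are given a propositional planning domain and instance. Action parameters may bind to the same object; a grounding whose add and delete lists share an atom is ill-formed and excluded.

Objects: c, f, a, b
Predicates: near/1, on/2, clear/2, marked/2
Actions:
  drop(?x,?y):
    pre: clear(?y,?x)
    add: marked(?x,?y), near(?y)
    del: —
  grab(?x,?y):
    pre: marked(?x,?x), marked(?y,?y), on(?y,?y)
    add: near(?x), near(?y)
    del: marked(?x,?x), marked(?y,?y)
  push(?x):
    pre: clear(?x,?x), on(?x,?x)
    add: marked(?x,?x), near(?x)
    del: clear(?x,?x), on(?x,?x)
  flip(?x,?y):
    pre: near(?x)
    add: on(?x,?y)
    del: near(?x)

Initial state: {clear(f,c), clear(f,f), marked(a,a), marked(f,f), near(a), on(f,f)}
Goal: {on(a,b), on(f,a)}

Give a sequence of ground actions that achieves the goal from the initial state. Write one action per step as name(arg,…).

drop(c,f); flip(f,a); flip(a,b)

1. drop(c,f)  →  {clear(f,c), clear(f,f), marked(a,a), marked(c,f), marked(f,f), near(a), near(f), on(f,f)}
2. flip(f,a)  →  {clear(f,c), clear(f,f), marked(a,a), marked(c,f), marked(f,f), near(a), on(f,a), on(f,f)}
3. flip(a,b)  →  {clear(f,c), clear(f,f), marked(a,a), marked(c,f), marked(f,f), on(a,b), on(f,a), on(f,f)}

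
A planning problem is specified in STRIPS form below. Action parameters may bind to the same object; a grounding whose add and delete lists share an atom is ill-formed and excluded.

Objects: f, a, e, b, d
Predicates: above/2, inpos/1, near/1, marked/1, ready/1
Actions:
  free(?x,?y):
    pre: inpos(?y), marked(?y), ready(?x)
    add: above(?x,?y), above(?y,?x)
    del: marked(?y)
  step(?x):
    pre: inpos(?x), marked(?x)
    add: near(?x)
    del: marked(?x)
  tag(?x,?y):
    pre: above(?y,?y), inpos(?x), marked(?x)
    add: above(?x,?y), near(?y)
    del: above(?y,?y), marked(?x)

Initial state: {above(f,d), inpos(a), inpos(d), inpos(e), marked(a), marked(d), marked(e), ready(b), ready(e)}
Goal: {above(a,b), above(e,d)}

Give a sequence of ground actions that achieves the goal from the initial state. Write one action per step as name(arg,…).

1. free(e,d)  →  {above(d,e), above(e,d), above(f,d), inpos(a), inpos(d), inpos(e), marked(a), marked(e), ready(b), ready(e)}
2. free(b,a)  →  {above(a,b), above(b,a), above(d,e), above(e,d), above(f,d), inpos(a), inpos(d), inpos(e), marked(e), ready(b), ready(e)}

free(e,d); free(b,a)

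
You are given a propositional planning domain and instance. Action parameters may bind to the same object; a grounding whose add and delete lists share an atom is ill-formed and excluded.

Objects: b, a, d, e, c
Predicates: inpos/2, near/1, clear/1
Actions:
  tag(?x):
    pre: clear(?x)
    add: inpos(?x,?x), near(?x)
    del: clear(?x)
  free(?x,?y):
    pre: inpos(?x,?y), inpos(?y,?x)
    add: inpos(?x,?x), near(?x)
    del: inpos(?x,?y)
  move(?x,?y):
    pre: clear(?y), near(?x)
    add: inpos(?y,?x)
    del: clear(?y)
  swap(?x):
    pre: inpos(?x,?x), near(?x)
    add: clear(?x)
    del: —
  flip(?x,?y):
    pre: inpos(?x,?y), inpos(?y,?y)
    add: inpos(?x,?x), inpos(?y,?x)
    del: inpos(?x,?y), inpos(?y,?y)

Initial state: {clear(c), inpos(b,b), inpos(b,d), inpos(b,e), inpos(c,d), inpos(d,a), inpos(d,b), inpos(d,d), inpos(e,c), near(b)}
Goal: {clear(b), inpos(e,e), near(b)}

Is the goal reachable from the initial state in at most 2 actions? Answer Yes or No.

1. tag(c)  →  {inpos(b,b), inpos(b,d), inpos(b,e), inpos(c,c), inpos(c,d), inpos(d,a), inpos(d,b), inpos(d,d), inpos(e,c), near(b), near(c)}
2. swap(b)  →  {clear(b), inpos(b,b), inpos(b,d), inpos(b,e), inpos(c,c), inpos(c,d), inpos(d,a), inpos(d,b), inpos(d,d), inpos(e,c), near(b), near(c)}
3. flip(e,c)  →  {clear(b), inpos(b,b), inpos(b,d), inpos(b,e), inpos(c,d), inpos(c,e), inpos(d,a), inpos(d,b), inpos(d,d), inpos(e,e), near(b), near(c)}
optimal plan length = 3; 3 > 2

No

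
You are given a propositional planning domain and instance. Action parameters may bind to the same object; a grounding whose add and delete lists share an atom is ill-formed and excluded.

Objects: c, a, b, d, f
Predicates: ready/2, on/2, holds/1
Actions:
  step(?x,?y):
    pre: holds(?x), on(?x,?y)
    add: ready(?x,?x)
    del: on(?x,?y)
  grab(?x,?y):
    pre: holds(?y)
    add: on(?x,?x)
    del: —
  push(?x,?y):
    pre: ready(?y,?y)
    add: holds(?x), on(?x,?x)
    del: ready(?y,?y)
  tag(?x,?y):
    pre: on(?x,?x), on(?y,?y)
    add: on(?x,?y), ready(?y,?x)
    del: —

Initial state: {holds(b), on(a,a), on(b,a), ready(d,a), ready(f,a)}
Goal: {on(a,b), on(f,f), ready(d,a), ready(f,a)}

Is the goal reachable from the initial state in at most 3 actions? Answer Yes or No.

1. grab(b,b)  →  {holds(b), on(a,a), on(b,a), on(b,b), ready(d,a), ready(f,a)}
2. grab(f,b)  →  {holds(b), on(a,a), on(b,a), on(b,b), on(f,f), ready(d,a), ready(f,a)}
3. tag(a,b)  →  {holds(b), on(a,a), on(a,b), on(b,a), on(b,b), on(f,f), ready(b,a), ready(d,a), ready(f,a)}
optimal plan length = 3; 3 ≤ 3

Yes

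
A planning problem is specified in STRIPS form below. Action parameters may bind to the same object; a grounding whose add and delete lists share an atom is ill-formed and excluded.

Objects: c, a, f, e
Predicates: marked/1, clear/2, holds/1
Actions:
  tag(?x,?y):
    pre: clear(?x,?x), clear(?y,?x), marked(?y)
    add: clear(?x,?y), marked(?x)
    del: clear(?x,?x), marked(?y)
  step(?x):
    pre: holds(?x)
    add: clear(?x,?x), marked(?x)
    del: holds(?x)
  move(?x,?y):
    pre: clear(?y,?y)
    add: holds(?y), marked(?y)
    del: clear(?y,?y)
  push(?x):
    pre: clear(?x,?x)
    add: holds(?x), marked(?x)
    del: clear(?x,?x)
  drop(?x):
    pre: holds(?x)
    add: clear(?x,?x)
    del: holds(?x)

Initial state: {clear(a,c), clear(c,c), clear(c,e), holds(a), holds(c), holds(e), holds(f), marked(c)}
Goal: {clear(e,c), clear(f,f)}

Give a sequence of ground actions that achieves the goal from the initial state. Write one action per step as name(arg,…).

step(f); step(e); tag(e,c)

1. step(f)  →  {clear(a,c), clear(c,c), clear(c,e), clear(f,f), holds(a), holds(c), holds(e), marked(c), marked(f)}
2. step(e)  →  {clear(a,c), clear(c,c), clear(c,e), clear(e,e), clear(f,f), holds(a), holds(c), marked(c), marked(e), marked(f)}
3. tag(e,c)  →  {clear(a,c), clear(c,c), clear(c,e), clear(e,c), clear(f,f), holds(a), holds(c), marked(e), marked(f)}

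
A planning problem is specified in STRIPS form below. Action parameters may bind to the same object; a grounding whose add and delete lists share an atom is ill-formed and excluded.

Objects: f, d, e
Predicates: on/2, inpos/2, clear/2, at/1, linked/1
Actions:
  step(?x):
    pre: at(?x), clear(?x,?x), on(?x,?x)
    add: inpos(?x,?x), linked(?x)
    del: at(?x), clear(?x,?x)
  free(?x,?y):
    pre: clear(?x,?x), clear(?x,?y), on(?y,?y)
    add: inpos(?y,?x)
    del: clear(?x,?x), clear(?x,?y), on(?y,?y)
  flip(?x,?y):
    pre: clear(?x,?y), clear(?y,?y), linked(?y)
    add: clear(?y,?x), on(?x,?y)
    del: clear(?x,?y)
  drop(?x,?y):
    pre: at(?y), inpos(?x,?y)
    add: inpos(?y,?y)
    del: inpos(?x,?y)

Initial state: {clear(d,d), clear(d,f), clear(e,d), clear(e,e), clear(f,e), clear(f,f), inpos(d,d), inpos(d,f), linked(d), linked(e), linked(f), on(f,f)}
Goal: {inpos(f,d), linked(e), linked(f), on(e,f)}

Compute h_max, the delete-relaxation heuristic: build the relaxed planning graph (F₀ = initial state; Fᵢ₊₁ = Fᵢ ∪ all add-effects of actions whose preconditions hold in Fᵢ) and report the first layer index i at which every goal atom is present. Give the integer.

F0 = init (12 atoms)
F1 = F0 ∪ {clear(d,e), clear(e,f), clear(f,d), inpos(f,d), inpos(f,f), on(d,f), on(e,d), on(f,e)}  (20 atoms)
F2 = F1 ∪ {inpos(f,e), on(d,e), on(e,f), on(f,d)}  (24 atoms)
goal ⊆ F2  ⇒  h_max = 2

2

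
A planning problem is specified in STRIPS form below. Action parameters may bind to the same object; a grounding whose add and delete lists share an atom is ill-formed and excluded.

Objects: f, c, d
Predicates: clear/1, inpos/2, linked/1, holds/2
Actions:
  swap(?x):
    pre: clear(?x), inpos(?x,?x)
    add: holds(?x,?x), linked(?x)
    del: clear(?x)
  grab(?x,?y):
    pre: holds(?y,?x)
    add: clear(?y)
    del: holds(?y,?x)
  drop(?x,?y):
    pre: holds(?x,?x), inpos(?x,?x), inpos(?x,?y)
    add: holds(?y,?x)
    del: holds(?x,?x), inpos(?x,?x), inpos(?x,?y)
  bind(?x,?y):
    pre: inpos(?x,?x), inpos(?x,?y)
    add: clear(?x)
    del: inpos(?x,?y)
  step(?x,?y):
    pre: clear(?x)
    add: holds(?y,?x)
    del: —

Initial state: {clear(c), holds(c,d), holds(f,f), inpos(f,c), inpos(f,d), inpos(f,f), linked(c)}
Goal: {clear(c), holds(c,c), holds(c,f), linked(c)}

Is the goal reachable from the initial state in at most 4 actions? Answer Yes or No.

Yes

1. drop(f,c)  →  {clear(c), holds(c,d), holds(c,f), inpos(f,d), linked(c)}
2. step(c,c)  →  {clear(c), holds(c,c), holds(c,d), holds(c,f), inpos(f,d), linked(c)}
optimal plan length = 2; 2 ≤ 4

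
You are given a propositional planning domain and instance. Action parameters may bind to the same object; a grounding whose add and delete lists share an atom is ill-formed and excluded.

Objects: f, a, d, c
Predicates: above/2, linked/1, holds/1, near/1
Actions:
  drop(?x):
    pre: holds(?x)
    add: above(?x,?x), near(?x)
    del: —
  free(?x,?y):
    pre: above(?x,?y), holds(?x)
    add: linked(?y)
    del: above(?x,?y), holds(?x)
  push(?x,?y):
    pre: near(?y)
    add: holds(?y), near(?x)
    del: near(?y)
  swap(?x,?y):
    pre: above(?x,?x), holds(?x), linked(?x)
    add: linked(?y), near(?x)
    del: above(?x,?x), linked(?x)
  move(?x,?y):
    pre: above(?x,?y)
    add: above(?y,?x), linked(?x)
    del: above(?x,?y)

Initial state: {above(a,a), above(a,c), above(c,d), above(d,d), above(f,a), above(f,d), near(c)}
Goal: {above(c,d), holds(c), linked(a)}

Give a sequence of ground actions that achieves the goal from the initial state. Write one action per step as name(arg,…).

1. push(f,c)  →  {above(a,a), above(a,c), above(c,d), above(d,d), above(f,a), above(f,d), holds(c), near(f)}
2. move(a,c)  →  {above(a,a), above(c,a), above(c,d), above(d,d), above(f,a), above(f,d), holds(c), linked(a), near(f)}

push(f,c); move(a,c)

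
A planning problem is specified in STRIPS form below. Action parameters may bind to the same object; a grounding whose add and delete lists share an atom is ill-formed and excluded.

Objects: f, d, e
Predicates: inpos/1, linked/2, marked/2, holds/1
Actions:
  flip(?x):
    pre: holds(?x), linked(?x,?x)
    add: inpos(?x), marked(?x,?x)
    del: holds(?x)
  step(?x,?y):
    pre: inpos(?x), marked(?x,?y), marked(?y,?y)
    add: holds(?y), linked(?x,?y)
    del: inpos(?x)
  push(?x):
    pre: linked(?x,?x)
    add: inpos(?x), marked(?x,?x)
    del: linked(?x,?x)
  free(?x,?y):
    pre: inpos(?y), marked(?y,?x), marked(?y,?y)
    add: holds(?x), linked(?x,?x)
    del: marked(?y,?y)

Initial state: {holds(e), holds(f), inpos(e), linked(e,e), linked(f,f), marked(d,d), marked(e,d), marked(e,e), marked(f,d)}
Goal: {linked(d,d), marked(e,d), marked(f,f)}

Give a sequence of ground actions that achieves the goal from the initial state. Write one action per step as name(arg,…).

flip(f); free(d,e)

1. flip(f)  →  {holds(e), inpos(e), inpos(f), linked(e,e), linked(f,f), marked(d,d), marked(e,d), marked(e,e), marked(f,d), marked(f,f)}
2. free(d,e)  →  {holds(d), holds(e), inpos(e), inpos(f), linked(d,d), linked(e,e), linked(f,f), marked(d,d), marked(e,d), marked(f,d), marked(f,f)}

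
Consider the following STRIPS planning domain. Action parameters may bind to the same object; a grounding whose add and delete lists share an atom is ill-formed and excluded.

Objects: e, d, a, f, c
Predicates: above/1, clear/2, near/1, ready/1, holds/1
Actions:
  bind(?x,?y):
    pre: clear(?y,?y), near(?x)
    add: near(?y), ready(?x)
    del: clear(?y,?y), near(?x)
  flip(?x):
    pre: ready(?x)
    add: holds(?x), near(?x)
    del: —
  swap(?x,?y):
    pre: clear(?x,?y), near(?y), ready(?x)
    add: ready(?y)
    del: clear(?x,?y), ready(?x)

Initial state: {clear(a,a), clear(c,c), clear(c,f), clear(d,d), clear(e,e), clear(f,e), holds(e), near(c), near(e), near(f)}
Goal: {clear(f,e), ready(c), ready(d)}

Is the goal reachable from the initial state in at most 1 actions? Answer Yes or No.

No

1. bind(c,d)  →  {clear(a,a), clear(c,c), clear(c,f), clear(e,e), clear(f,e), holds(e), near(d), near(e), near(f), ready(c)}
2. bind(d,e)  →  {clear(a,a), clear(c,c), clear(c,f), clear(f,e), holds(e), near(e), near(f), ready(c), ready(d)}
optimal plan length = 2; 2 > 1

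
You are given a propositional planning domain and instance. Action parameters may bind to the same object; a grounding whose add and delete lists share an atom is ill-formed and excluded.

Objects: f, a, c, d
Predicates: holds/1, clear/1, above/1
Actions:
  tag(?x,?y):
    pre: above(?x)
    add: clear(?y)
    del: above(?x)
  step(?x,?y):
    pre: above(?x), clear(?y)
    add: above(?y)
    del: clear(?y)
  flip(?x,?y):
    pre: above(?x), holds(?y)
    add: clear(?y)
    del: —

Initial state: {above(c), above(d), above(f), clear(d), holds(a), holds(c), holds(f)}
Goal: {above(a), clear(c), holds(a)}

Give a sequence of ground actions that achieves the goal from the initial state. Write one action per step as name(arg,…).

1. tag(f,a)  →  {above(c), above(d), clear(a), clear(d), holds(a), holds(c), holds(f)}
2. tag(c,c)  →  {above(d), clear(a), clear(c), clear(d), holds(a), holds(c), holds(f)}
3. step(d,a)  →  {above(a), above(d), clear(c), clear(d), holds(a), holds(c), holds(f)}

tag(f,a); tag(c,c); step(d,a)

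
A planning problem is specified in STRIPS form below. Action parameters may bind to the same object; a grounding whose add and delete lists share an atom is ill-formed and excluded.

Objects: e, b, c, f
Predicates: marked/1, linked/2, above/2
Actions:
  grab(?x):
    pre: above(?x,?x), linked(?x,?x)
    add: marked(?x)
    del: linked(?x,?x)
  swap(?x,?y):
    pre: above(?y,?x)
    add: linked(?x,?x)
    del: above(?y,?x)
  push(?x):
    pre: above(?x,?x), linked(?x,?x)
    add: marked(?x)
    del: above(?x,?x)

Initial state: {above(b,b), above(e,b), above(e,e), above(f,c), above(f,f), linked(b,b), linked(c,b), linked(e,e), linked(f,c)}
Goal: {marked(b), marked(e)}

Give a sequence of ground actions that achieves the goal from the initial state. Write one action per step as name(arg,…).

grab(e); grab(b)

1. grab(e)  →  {above(b,b), above(e,b), above(e,e), above(f,c), above(f,f), linked(b,b), linked(c,b), linked(f,c), marked(e)}
2. grab(b)  →  {above(b,b), above(e,b), above(e,e), above(f,c), above(f,f), linked(c,b), linked(f,c), marked(b), marked(e)}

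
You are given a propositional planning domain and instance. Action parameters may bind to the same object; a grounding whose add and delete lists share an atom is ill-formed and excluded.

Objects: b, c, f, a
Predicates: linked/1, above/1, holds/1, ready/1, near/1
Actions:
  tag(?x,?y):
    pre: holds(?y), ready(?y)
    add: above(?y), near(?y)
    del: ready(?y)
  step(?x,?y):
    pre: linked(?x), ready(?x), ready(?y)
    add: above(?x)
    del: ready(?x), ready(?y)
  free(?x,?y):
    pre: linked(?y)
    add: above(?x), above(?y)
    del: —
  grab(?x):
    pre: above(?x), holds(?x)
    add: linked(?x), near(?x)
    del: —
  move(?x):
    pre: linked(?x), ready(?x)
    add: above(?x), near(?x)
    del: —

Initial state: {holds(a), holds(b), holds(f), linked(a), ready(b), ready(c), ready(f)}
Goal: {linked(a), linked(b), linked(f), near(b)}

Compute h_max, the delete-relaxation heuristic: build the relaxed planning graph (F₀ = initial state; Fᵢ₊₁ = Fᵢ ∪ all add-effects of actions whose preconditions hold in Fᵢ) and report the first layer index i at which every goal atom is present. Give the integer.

F0 = init (7 atoms)
F1 = F0 ∪ {above(a), above(b), above(c), above(f), near(b), near(f)}  (13 atoms)
F2 = F1 ∪ {linked(b), linked(f), near(a)}  (16 atoms)
goal ⊆ F2  ⇒  h_max = 2

2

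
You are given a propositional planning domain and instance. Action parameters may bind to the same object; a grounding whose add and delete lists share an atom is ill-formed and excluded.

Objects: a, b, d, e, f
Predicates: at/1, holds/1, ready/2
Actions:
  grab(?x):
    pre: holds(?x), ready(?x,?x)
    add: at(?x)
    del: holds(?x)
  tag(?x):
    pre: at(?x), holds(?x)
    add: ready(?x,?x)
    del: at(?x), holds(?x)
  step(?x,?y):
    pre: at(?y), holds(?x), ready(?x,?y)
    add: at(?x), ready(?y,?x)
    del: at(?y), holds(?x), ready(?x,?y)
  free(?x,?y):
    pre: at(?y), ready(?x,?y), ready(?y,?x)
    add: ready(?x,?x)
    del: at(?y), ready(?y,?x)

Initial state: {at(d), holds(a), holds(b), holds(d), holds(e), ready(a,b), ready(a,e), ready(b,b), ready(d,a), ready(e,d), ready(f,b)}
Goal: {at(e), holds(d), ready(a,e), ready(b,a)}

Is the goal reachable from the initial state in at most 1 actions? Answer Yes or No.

1. grab(b)  →  {at(b), at(d), holds(a), holds(d), holds(e), ready(a,b), ready(a,e), ready(b,b), ready(d,a), ready(e,d), ready(f,b)}
2. step(a,b)  →  {at(a), at(d), holds(d), holds(e), ready(a,e), ready(b,a), ready(b,b), ready(d,a), ready(e,d), ready(f,b)}
3. step(e,d)  →  {at(a), at(e), holds(d), ready(a,e), ready(b,a), ready(b,b), ready(d,a), ready(d,e), ready(f,b)}
optimal plan length = 3; 3 > 1

No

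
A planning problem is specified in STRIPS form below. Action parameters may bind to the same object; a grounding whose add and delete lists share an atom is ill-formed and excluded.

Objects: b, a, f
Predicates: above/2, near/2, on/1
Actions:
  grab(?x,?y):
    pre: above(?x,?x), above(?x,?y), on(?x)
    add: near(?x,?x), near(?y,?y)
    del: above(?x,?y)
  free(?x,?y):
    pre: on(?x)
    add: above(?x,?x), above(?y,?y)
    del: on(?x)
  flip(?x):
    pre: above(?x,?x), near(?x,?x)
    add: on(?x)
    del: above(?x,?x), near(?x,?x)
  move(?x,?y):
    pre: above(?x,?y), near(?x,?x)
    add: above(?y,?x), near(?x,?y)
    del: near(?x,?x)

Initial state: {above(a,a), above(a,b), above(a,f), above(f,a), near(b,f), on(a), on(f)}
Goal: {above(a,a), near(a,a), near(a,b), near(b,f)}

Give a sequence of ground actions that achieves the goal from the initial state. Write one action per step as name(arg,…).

grab(a,f); move(a,b); grab(a,b)

1. grab(a,f)  →  {above(a,a), above(a,b), above(f,a), near(a,a), near(b,f), near(f,f), on(a), on(f)}
2. move(a,b)  →  {above(a,a), above(a,b), above(b,a), above(f,a), near(a,b), near(b,f), near(f,f), on(a), on(f)}
3. grab(a,b)  →  {above(a,a), above(b,a), above(f,a), near(a,a), near(a,b), near(b,b), near(b,f), near(f,f), on(a), on(f)}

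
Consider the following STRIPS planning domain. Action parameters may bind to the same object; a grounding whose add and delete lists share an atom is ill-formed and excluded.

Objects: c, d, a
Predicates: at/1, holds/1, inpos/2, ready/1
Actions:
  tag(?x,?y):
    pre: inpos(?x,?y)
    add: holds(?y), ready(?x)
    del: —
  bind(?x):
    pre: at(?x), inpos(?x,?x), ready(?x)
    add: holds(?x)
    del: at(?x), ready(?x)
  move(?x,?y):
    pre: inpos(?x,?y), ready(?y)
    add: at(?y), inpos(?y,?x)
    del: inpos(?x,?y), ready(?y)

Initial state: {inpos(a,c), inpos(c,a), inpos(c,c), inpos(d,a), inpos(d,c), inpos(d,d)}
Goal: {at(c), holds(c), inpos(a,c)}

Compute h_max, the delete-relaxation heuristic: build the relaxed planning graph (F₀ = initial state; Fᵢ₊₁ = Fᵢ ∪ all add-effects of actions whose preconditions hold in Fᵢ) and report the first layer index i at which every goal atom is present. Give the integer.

2

F0 = init (6 atoms)
F1 = F0 ∪ {holds(a), holds(c), holds(d), ready(a), ready(c), ready(d)}  (12 atoms)
F2 = F1 ∪ {at(a), at(c), inpos(a,d), inpos(c,d)}  (16 atoms)
goal ⊆ F2  ⇒  h_max = 2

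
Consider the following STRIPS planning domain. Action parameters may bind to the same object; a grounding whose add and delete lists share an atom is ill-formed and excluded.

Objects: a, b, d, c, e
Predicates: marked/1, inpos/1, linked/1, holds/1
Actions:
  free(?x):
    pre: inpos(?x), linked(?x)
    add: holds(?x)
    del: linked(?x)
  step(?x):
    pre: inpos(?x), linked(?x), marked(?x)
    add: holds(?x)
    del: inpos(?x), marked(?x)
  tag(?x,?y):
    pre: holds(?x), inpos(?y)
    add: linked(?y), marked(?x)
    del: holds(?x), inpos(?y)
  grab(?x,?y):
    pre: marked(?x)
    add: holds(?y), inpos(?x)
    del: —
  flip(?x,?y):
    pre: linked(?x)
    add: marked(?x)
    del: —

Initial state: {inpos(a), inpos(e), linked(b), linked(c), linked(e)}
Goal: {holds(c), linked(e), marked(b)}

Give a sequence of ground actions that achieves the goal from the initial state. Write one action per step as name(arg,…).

flip(b,a); grab(b,c)

1. flip(b,a)  →  {inpos(a), inpos(e), linked(b), linked(c), linked(e), marked(b)}
2. grab(b,c)  →  {holds(c), inpos(a), inpos(b), inpos(e), linked(b), linked(c), linked(e), marked(b)}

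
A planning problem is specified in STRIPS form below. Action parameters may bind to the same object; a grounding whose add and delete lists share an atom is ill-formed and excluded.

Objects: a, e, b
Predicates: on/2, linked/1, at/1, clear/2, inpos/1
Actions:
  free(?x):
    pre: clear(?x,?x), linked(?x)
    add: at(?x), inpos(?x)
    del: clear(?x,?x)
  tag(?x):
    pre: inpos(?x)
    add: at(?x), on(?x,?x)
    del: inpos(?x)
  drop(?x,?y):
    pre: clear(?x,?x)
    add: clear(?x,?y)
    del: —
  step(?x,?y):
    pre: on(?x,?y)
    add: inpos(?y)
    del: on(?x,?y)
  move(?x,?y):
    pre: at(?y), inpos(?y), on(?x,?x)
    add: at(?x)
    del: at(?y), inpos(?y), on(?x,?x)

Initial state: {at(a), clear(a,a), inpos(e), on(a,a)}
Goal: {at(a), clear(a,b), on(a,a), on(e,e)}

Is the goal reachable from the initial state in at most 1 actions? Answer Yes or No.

1. tag(e)  →  {at(a), at(e), clear(a,a), on(a,a), on(e,e)}
2. drop(a,b)  →  {at(a), at(e), clear(a,a), clear(a,b), on(a,a), on(e,e)}
optimal plan length = 2; 2 > 1

No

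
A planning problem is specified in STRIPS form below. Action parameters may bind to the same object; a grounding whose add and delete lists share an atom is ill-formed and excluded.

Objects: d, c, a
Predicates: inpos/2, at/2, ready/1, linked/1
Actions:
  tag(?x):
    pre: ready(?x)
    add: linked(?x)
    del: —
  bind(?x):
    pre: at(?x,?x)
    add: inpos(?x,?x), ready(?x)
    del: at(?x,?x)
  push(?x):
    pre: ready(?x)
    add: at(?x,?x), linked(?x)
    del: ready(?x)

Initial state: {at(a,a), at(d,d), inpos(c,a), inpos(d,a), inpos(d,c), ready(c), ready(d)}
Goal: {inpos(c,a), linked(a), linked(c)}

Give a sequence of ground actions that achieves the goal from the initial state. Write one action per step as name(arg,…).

tag(c); bind(a); tag(a)

1. tag(c)  →  {at(a,a), at(d,d), inpos(c,a), inpos(d,a), inpos(d,c), linked(c), ready(c), ready(d)}
2. bind(a)  →  {at(d,d), inpos(a,a), inpos(c,a), inpos(d,a), inpos(d,c), linked(c), ready(a), ready(c), ready(d)}
3. tag(a)  →  {at(d,d), inpos(a,a), inpos(c,a), inpos(d,a), inpos(d,c), linked(a), linked(c), ready(a), ready(c), ready(d)}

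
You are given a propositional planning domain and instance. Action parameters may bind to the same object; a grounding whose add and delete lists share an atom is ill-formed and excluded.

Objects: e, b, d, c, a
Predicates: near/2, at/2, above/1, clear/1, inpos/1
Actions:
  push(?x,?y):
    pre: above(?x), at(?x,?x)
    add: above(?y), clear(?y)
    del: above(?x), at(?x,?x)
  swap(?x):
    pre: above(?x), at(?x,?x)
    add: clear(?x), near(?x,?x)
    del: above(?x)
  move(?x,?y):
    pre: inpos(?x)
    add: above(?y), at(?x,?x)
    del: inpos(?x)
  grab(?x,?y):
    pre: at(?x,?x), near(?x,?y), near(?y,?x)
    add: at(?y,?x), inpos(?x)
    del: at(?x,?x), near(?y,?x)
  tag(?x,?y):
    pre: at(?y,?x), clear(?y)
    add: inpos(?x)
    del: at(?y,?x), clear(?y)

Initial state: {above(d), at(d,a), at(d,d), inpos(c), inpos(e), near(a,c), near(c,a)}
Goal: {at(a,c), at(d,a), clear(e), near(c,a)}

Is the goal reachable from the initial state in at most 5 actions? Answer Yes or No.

1. push(d,e)  →  {above(e), at(d,a), clear(e), inpos(c), inpos(e), near(a,c), near(c,a)}
2. move(c,e)  →  {above(e), at(c,c), at(d,a), clear(e), inpos(e), near(a,c), near(c,a)}
3. grab(c,a)  →  {above(e), at(a,c), at(d,a), clear(e), inpos(c), inpos(e), near(c,a)}
optimal plan length = 3; 3 ≤ 5

Yes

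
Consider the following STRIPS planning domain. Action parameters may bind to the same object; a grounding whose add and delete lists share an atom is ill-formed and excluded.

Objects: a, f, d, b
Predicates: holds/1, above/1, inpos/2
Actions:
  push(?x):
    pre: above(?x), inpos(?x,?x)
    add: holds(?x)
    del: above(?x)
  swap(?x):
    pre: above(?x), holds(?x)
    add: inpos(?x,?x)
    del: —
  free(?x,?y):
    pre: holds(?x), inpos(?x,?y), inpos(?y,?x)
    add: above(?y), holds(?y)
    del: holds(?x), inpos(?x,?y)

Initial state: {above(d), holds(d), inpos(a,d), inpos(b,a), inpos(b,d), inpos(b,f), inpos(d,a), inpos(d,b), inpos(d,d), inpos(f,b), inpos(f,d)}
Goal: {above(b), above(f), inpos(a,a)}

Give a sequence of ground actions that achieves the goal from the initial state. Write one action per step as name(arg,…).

free(d,a); push(d); swap(a); free(d,b); free(b,f)

1. free(d,a)  →  {above(a), above(d), holds(a), inpos(a,d), inpos(b,a), inpos(b,d), inpos(b,f), inpos(d,b), inpos(d,d), inpos(f,b), inpos(f,d)}
2. push(d)  →  {above(a), holds(a), holds(d), inpos(a,d), inpos(b,a), inpos(b,d), inpos(b,f), inpos(d,b), inpos(d,d), inpos(f,b), inpos(f,d)}
3. swap(a)  →  {above(a), holds(a), holds(d), inpos(a,a), inpos(a,d), inpos(b,a), inpos(b,d), inpos(b,f), inpos(d,b), inpos(d,d), inpos(f,b), inpos(f,d)}
4. free(d,b)  →  {above(a), above(b), holds(a), holds(b), inpos(a,a), inpos(a,d), inpos(b,a), inpos(b,d), inpos(b,f), inpos(d,d), inpos(f,b), inpos(f,d)}
5. free(b,f)  →  {above(a), above(b), above(f), holds(a), holds(f), inpos(a,a), inpos(a,d), inpos(b,a), inpos(b,d), inpos(d,d), inpos(f,b), inpos(f,d)}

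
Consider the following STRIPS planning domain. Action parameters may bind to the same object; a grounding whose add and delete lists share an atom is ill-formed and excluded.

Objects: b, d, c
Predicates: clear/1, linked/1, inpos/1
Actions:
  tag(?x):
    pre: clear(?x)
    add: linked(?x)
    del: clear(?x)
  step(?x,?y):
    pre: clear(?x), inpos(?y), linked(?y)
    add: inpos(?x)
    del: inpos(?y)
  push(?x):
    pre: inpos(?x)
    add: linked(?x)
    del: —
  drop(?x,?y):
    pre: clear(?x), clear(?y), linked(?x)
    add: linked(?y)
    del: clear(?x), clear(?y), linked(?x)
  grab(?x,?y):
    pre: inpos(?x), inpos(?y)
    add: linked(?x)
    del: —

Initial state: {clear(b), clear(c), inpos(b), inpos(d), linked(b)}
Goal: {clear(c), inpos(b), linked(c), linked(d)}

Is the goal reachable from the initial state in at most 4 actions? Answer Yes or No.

1. push(d)  →  {clear(b), clear(c), inpos(b), inpos(d), linked(b), linked(d)}
2. step(c,d)  →  {clear(b), clear(c), inpos(b), inpos(c), linked(b), linked(d)}
3. push(c)  →  {clear(b), clear(c), inpos(b), inpos(c), linked(b), linked(c), linked(d)}
optimal plan length = 3; 3 ≤ 4

Yes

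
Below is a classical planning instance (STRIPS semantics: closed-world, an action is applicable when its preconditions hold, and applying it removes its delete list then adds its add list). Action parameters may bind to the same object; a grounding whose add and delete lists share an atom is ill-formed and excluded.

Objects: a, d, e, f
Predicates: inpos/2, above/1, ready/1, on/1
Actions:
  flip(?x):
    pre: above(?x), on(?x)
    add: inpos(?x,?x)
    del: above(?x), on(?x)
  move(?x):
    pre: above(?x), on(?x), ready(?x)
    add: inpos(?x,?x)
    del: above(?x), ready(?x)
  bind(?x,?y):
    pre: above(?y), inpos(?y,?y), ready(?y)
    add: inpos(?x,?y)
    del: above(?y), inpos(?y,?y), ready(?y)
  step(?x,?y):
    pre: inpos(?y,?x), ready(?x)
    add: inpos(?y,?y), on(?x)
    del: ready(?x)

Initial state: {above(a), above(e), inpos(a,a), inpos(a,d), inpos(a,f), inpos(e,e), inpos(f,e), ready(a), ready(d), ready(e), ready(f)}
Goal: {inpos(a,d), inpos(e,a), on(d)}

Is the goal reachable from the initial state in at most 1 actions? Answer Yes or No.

1. bind(e,a)  →  {above(e), inpos(a,d), inpos(a,f), inpos(e,a), inpos(e,e), inpos(f,e), ready(d), ready(e), ready(f)}
2. step(d,a)  →  {above(e), inpos(a,a), inpos(a,d), inpos(a,f), inpos(e,a), inpos(e,e), inpos(f,e), on(d), ready(e), ready(f)}
optimal plan length = 2; 2 > 1

No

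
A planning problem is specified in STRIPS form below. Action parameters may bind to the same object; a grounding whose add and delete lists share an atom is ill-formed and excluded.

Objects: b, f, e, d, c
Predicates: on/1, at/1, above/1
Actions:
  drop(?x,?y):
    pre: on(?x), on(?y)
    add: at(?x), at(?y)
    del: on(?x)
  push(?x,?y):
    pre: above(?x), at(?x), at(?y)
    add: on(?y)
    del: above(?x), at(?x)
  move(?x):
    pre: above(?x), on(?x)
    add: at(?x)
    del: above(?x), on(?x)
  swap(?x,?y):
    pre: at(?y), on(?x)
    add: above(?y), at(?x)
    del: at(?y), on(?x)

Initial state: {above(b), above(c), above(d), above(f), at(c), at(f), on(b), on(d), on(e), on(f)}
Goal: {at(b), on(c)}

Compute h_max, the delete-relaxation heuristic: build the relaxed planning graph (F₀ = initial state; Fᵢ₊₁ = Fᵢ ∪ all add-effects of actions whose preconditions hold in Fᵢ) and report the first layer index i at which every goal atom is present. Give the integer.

F0 = init (10 atoms)
F1 = F0 ∪ {at(b), at(d), at(e), on(c)}  (14 atoms)
goal ⊆ F1  ⇒  h_max = 1

1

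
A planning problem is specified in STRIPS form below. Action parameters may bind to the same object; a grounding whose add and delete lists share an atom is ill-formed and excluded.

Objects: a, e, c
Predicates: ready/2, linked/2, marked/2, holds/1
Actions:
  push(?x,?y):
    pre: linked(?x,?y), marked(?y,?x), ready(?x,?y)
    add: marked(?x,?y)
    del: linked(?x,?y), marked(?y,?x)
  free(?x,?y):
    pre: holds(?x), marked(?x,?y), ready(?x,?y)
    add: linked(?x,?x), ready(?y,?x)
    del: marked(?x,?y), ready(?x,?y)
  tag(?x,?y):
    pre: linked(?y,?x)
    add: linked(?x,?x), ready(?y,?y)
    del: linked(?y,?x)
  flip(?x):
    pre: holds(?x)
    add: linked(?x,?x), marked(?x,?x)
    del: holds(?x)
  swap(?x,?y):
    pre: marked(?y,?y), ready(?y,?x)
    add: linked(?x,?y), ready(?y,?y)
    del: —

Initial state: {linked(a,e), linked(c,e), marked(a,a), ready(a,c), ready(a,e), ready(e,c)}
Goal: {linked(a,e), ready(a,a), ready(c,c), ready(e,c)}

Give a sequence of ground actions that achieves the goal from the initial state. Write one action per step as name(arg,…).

1. tag(e,c)  →  {linked(a,e), linked(e,e), marked(a,a), ready(a,c), ready(a,e), ready(c,c), ready(e,c)}
2. swap(e,a)  →  {linked(a,e), linked(e,a), linked(e,e), marked(a,a), ready(a,a), ready(a,c), ready(a,e), ready(c,c), ready(e,c)}

tag(e,c); swap(e,a)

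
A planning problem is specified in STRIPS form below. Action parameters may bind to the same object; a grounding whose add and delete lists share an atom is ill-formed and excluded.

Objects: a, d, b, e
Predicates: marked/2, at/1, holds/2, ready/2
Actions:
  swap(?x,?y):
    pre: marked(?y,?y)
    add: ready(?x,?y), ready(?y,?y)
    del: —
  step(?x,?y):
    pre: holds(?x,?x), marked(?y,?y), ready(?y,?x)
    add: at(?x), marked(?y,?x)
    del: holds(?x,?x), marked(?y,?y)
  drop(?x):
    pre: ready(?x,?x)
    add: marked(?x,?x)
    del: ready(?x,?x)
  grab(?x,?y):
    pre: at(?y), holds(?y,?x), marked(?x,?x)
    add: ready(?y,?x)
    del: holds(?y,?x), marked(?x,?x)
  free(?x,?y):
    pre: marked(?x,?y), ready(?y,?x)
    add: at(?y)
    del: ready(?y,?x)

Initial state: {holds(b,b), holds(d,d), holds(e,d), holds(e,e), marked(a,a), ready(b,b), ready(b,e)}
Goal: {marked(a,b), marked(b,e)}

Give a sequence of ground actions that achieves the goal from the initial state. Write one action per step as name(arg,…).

drop(b); swap(a,b); step(b,a); step(e,b)

1. drop(b)  →  {holds(b,b), holds(d,d), holds(e,d), holds(e,e), marked(a,a), marked(b,b), ready(b,e)}
2. swap(a,b)  →  {holds(b,b), holds(d,d), holds(e,d), holds(e,e), marked(a,a), marked(b,b), ready(a,b), ready(b,b), ready(b,e)}
3. step(b,a)  →  {at(b), holds(d,d), holds(e,d), holds(e,e), marked(a,b), marked(b,b), ready(a,b), ready(b,b), ready(b,e)}
4. step(e,b)  →  {at(b), at(e), holds(d,d), holds(e,d), marked(a,b), marked(b,e), ready(a,b), ready(b,b), ready(b,e)}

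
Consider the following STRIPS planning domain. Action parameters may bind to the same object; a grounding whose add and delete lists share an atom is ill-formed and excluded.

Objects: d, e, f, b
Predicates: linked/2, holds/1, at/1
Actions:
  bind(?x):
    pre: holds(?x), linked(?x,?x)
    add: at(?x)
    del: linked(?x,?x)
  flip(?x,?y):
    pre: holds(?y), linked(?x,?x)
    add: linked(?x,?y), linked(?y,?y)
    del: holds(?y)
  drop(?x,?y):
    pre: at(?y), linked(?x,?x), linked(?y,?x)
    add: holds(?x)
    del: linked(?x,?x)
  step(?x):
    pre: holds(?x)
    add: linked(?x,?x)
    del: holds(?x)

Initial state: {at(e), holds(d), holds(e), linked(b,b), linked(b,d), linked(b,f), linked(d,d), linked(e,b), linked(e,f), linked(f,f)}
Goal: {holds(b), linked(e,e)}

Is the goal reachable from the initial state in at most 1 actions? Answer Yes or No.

1. flip(d,e)  →  {at(e), holds(d), linked(b,b), linked(b,d), linked(b,f), linked(d,d), linked(d,e), linked(e,b), linked(e,e), linked(e,f), linked(f,f)}
2. drop(b,e)  →  {at(e), holds(b), holds(d), linked(b,d), linked(b,f), linked(d,d), linked(d,e), linked(e,b), linked(e,e), linked(e,f), linked(f,f)}
optimal plan length = 2; 2 > 1

No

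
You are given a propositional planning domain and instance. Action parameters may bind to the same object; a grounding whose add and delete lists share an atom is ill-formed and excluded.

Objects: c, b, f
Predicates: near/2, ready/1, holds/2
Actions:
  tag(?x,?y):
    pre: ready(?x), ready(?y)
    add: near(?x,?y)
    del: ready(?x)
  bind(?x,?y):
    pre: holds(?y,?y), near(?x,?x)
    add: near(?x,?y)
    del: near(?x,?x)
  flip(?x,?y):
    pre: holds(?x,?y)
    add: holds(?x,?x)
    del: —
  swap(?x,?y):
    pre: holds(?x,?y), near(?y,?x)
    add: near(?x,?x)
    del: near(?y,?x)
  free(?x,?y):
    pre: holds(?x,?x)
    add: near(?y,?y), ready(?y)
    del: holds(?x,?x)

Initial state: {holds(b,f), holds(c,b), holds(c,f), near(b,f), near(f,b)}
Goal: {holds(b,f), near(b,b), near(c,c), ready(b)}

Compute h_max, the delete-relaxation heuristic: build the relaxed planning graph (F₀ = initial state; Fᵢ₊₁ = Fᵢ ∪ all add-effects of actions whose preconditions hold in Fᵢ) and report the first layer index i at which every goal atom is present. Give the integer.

F0 = init (5 atoms)
F1 = F0 ∪ {holds(b,b), holds(c,c), near(b,b)}  (8 atoms)
F2 = F1 ∪ {near(b,c), near(c,c), near(f,f), ready(b), ready(c), ready(f)}  (14 atoms)
goal ⊆ F2  ⇒  h_max = 2

2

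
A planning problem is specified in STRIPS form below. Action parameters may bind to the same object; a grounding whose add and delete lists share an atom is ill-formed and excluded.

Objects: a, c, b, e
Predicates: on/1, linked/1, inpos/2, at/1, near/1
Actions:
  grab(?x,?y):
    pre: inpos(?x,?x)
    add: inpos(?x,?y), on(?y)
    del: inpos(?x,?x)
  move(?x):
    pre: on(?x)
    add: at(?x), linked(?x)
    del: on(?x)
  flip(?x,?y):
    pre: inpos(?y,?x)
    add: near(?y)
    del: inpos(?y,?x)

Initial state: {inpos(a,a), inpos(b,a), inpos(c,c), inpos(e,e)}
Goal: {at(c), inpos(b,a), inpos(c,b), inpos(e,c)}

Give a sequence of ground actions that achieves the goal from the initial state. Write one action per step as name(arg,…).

grab(c,b); grab(e,c); move(c)

1. grab(c,b)  →  {inpos(a,a), inpos(b,a), inpos(c,b), inpos(e,e), on(b)}
2. grab(e,c)  →  {inpos(a,a), inpos(b,a), inpos(c,b), inpos(e,c), on(b), on(c)}
3. move(c)  →  {at(c), inpos(a,a), inpos(b,a), inpos(c,b), inpos(e,c), linked(c), on(b)}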